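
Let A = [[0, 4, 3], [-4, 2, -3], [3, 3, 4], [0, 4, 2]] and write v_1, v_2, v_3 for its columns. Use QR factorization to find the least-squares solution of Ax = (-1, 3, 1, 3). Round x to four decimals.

x = (2.4246, 2.0491, -2.9860)

e_1 = v_1/‖v_1‖ = (0, -4, 3, 0)/5.0000 = (0.0000, -0.8000, 0.6000, 0.0000).
r_{12} = e_1·v_2 = 0.2000.
u_2 = v_2 − 0.2000·e_1 = (4.0000, 2.1600, 2.8800, 4.0000).
‖u_2‖ = 6.7052, so e_2 = (0.5965, 0.3221, 0.4295, 0.5965).
r_{13} = e_1·v_3 = 4.8000; r_{23} = e_2·v_3 = 3.7344.
u_3 = v_3 − 4.8000·e_1 − 3.7344·e_2 = (0.7722, -0.3630, -0.4840, -0.2278).
‖u_3‖ = 1.0071, so e_3 = (0.7668, -0.3604, -0.4806, -0.2262).
Qᵀb = (-1.8000, 2.5890, -3.0071).
Back-substitute: x_3 = -3.0071/1.0071 = -2.9860.
x_2 = (2.5890 − 3.7344·(-2.9860))/6.7052 = 2.0491.
x_1 = (-1.8000 − 0.2000·2.0491 − 4.8000·(-2.9860))/5.0000 = 2.4246.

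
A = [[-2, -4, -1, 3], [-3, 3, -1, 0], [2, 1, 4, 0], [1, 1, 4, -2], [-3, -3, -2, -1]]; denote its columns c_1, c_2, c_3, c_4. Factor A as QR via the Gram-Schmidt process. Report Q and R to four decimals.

e_1 = c_1/‖c_1‖ = (-2, -3, 2, 1, -3)/5.1962 = (-0.3849, -0.5774, 0.3849, 0.1925, -0.5774).
r_{12} = e_1·c_2 = 2.1170.
u_2 = c_2 − 2.1170·e_1 = (-3.1852, 4.2222, 0.1852, 0.5926, -1.7778).
‖u_2‖ = 5.6141, so e_2 = (-0.5674, 0.7521, 0.0330, 0.1056, -0.3167).
r_{13} = e_1·c_3 = 4.4264; r_{23} = e_2·c_3 = 1.0028.
u_3 = c_3 − 4.4264·e_1 − 1.0028·e_2 = (1.2726, 0.8014, 2.2632, 3.0423, 0.8731).
‖u_3‖ = 4.1716, so e_3 = (0.3051, 0.1921, 0.5425, 0.7293, 0.2093).
r_{14} = e_1·c_4 = -0.9623; r_{24} = e_2·c_4 = -1.5965; r_{34} = e_3·c_4 = -0.7527.
u_4 = c_4 + 0.9623·e_1 + 1.5965·e_2 + 0.7527·e_3 = (1.9535, 0.7897, 0.8314, -1.0974, -1.9036).
‖u_4‖ = 3.1557, so e_4 = (0.6190, 0.2502, 0.2635, -0.3477, -0.6032).

Q = [[-0.3849, -0.5674, 0.3051, 0.6190], [-0.5774, 0.7521, 0.1921, 0.2502], [0.3849, 0.0330, 0.5425, 0.2635], [0.1925, 0.1056, 0.7293, -0.3477], [-0.5774, -0.3167, 0.2093, -0.6032]], R = [[5.1962, 2.1170, 4.4264, -0.9623], [0.0000, 5.6141, 1.0028, -1.5965], [0.0000, 0.0000, 4.1716, -0.7527], [0.0000, 0.0000, 0.0000, 3.1557]]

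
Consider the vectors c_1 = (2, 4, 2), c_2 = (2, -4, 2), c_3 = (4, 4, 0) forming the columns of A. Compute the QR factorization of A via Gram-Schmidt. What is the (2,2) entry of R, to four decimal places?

c_1 = (2, 4, 2); ‖c_1‖ = 4.8990, so q_1 = (0.4082, 0.8165, 0.4082).
q_1·c_2 = 0.4082·2 + 0.8165·(-4) + 0.4082·2 = -1.6330.
u_2 = c_2 + 1.6330·q_1 = (2.6667, -2.6667, 2.6667).
r_{22} = ‖u_2‖ = 4.6188.

r_{22} = 4.6188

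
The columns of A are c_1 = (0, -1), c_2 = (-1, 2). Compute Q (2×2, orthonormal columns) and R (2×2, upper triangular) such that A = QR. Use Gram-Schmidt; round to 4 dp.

c_1 = (0, -1); ‖c_1‖ = 1.0000, so q_1 = (0.0000, -1.0000).
q_1·c_2 = 0.0000·(-1) + (-1.0000)·2 = -2.0000.
u_2 = c_2 + 2.0000·q_1 = (-1.0000, 0.0000).
‖u_2‖ = 1.0000, so q_2 = (-1.0000, 0.0000).

Q = [[0.0000, -1.0000], [-1.0000, 0.0000]], R = [[1.0000, -2.0000], [0.0000, 1.0000]]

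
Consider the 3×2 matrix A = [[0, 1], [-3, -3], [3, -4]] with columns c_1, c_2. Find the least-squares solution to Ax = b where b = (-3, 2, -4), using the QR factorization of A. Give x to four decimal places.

c_1 = (0, -3, 3); ‖c_1‖ = 4.2426, so q_1 = (0.0000, -0.7071, 0.7071).
q_1·c_2 = 0.0000·1 + (-0.7071)·(-3) + 0.7071·(-4) = -0.7071.
u_2 = c_2 + 0.7071·q_1 = (1.0000, -3.5000, -3.5000).
‖u_2‖ = 5.0498, so q_2 = (0.1980, -0.6931, -0.6931).
Qᵀb = (-4.2426, 0.7921).
Back-substitute: x_2 = 0.7921/5.0498 = 0.1569.
x_1 = (-4.2426 + 0.7071·0.1569)/4.2426 = -0.9739.

x = (-0.9739, 0.1569)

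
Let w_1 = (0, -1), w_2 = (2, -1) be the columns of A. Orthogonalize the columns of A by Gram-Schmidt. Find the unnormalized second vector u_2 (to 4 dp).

u_2 = (2.0000, 0.0000)

w_1 = (0, -1); ‖w_1‖ = 1.0000, so q_1 = (0.0000, -1.0000).
q_1·w_2 = 0.0000·2 + (-1.0000)·(-1) = 1.0000.
u_2 = w_2 − 1.0000·q_1 = (2.0000, 0.0000).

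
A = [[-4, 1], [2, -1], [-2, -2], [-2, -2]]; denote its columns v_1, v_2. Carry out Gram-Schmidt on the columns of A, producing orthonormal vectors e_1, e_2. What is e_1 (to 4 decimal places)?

v_1 = (-4, 2, -2, -2); ‖v_1‖ = 5.2915, so e_1 = (-0.7559, 0.3780, -0.3780, -0.3780).

e_1 = (-0.7559, 0.3780, -0.3780, -0.3780)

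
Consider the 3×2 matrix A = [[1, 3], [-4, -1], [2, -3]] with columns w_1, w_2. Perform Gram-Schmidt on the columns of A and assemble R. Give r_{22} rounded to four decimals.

w_1 = (1, -4, 2); ‖w_1‖ = 4.5826, so q_1 = (0.2182, -0.8729, 0.4364).
q_1·w_2 = 0.2182·3 + (-0.8729)·(-1) + 0.4364·(-3) = 0.2182.
u_2 = w_2 − 0.2182·q_1 = (2.9524, -0.8095, -3.0952).
r_{22} = ‖u_2‖ = 4.3534.

r_{22} = 4.3534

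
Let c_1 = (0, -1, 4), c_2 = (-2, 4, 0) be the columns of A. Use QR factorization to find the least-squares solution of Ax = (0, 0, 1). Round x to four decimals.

q_1 = c_1/‖c_1‖ = (0, -1, 4)/4.1231 = (0.0000, -0.2425, 0.9701).
r_{12} = q_1·c_2 = -0.9701.
u_2 = c_2 + 0.9701·q_1 = (-2.0000, 3.7647, 0.9412).
‖u_2‖ = 4.3656, so q_2 = (-0.4581, 0.8623, 0.2156).
Qᵀb = (0.9701, 0.2156).
Back-substitute: x_2 = 0.2156/4.3656 = 0.0494.
x_1 = (0.9701 + 0.9701·0.0494)/4.1231 = 0.2469.

x = (0.2469, 0.0494)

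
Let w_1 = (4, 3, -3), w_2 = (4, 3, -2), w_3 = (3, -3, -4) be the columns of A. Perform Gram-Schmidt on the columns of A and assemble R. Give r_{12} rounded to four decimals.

e_1 = w_1/‖w_1‖ = (4, 3, -3)/5.8310 = (0.6860, 0.5145, -0.5145).
r_{12} = e_1·w_2 = 5.3165.

r_{12} = 5.3165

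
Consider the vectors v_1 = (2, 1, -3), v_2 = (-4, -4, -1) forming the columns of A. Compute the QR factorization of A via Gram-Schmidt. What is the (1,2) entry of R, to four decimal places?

r_{12} = -2.4054

v_1 = (2, 1, -3); ‖v_1‖ = 3.7417, so e_1 = (0.5345, 0.2673, -0.8018).
r_{12} = e_1·v_2 = -2.4054.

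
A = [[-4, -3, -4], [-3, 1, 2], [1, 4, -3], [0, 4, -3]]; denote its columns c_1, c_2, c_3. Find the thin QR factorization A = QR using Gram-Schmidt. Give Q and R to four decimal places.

c_1 = (-4, -3, 1, 0); ‖c_1‖ = 5.0990, so e_1 = (-0.7845, -0.5883, 0.1961, 0.0000).
e_1·c_2 = (-0.7845)·(-3) + (-0.5883)·1 + 0.1961·4 + 0.0000·4 = 2.5495.
u_2 = c_2 − 2.5495·e_1 = (-1.0000, 2.5000, 3.5000, 4.0000).
‖u_2‖ = 5.9582, so e_2 = (-0.1678, 0.4196, 0.5874, 0.6713).
e_1·c_3 = (-0.7845)·(-4) + (-0.5883)·2 + 0.1961·(-3) + 0.0000·(-3) = 1.3728; e_2·c_3 = (-0.1678)·(-4) + 0.4196·2 + 0.5874·(-3) + 0.6713·(-3) = -2.2658.
u_3 = c_3 − 1.3728·e_1 + 2.2658·e_2 = (-3.3034, 3.7584, -1.9382, -1.4789).
‖u_3‖ = 5.5661, so e_3 = (-0.5935, 0.6752, -0.3482, -0.2657).

Q = [[-0.7845, -0.1678, -0.5935], [-0.5883, 0.4196, 0.6752], [0.1961, 0.5874, -0.3482], [0.0000, 0.6713, -0.2657]], R = [[5.0990, 2.5495, 1.3728], [0.0000, 5.9582, -2.2658], [0.0000, 0.0000, 5.5661]]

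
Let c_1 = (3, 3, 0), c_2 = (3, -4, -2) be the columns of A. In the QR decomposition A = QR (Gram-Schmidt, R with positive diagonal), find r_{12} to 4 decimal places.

q_1 = c_1/‖c_1‖ = (3, 3, 0)/4.2426 = (0.7071, 0.7071, 0.0000).
r_{12} = q_1·c_2 = -0.7071.

r_{12} = -0.7071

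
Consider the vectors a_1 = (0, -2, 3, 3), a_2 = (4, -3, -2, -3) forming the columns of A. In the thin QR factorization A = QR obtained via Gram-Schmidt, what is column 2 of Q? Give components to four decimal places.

q_2 = (0.6828, -0.6518, -0.1319, -0.3026)

q_1 = a_1/‖a_1‖ = (0, -2, 3, 3)/4.6904 = (0.0000, -0.4264, 0.6396, 0.6396).
r_{12} = q_1·a_2 = -1.9188.
u_2 = a_2 + 1.9188·q_1 = (4.0000, -3.8182, -0.7727, -1.7727).
‖u_2‖ = 5.8582, so q_2 = (0.6828, -0.6518, -0.1319, -0.3026).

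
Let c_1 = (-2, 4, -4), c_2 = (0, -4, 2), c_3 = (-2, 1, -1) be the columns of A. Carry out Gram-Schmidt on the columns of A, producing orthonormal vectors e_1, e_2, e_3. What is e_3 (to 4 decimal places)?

c_1 = (-2, 4, -4); ‖c_1‖ = 6.0000, so e_1 = (-0.3333, 0.6667, -0.6667).
e_1·c_2 = (-0.3333)·0 + 0.6667·(-4) + (-0.6667)·2 = -4.0000.
u_2 = c_2 + 4.0000·e_1 = (-1.3333, -1.3333, -0.6667).
‖u_2‖ = 2.0000, so e_2 = (-0.6667, -0.6667, -0.3333).
e_1·c_3 = (-0.3333)·(-2) + 0.6667·1 + (-0.6667)·(-1) = 2.0000; e_2·c_3 = (-0.6667)·(-2) + (-0.6667)·1 + (-0.3333)·(-1) = 1.0000.
u_3 = c_3 − 2.0000·e_1 − 1.0000·e_2 = (-0.6667, 0.3333, 0.6667).
‖u_3‖ = 1.0000, so e_3 = (-0.6667, 0.3333, 0.6667).

e_3 = (-0.6667, 0.3333, 0.6667)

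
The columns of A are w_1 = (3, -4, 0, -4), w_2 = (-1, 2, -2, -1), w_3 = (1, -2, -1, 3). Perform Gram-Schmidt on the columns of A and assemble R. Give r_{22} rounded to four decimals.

e_1 = w_1/‖w_1‖ = (3, -4, 0, -4)/6.4031 = (0.4685, -0.6247, 0.0000, -0.6247).
r_{12} = e_1·w_2 = -1.0932.
u_2 = w_2 + 1.0932·e_1 = (-0.4878, 1.3171, -2.0000, -1.6829).
r_{22} = ‖u_2‖ = 2.9673.

r_{22} = 2.9673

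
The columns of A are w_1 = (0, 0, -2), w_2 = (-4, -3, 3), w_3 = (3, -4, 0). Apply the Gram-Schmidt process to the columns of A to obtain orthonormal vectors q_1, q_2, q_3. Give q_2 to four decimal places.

q_2 = (-0.8000, -0.6000, 0.0000)

w_1 = (0, 0, -2); ‖w_1‖ = 2.0000, so q_1 = (0.0000, 0.0000, -1.0000).
q_1·w_2 = 0.0000·(-4) + 0.0000·(-3) + (-1.0000)·3 = -3.0000.
u_2 = w_2 + 3.0000·q_1 = (-4.0000, -3.0000, 0.0000).
‖u_2‖ = 5.0000, so q_2 = (-0.8000, -0.6000, 0.0000).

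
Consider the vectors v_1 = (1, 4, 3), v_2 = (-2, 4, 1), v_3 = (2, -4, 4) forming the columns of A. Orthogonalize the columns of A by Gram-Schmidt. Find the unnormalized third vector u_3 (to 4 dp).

q_1 = v_1/‖v_1‖ = (1, 4, 3)/5.0990 = (0.1961, 0.7845, 0.5883).
r_{12} = q_1·v_2 = 3.3340.
u_2 = v_2 − 3.3340·q_1 = (-2.6538, 1.3846, -0.9615).
‖u_2‖ = 3.1440, so q_2 = (-0.8441, 0.4404, -0.3058).
r_{13} = q_1·v_3 = -0.3922; r_{23} = q_2·v_3 = -4.6732.
u_3 = v_3 + 0.3922·q_1 + 4.6732·q_2 = (-1.8677, -1.6342, 2.8016).

u_3 = (-1.8677, -1.6342, 2.8016)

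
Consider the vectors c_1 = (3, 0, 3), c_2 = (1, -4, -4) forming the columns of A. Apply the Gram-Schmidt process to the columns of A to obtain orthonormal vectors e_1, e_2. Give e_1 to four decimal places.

e_1 = c_1/‖c_1‖ = (3, 0, 3)/4.2426 = (0.7071, 0.0000, 0.7071).

e_1 = (0.7071, 0.0000, 0.7071)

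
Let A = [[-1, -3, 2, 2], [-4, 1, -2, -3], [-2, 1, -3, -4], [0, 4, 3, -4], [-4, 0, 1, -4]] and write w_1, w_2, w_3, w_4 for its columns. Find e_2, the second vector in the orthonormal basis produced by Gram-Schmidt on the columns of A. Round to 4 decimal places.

e_2 = (-0.5956, 0.1306, 0.1620, 0.7733, -0.0627)

w_1 = (-1, -4, -2, 0, -4); ‖w_1‖ = 6.0828, so e_1 = (-0.1644, -0.6576, -0.3288, 0.0000, -0.6576).
e_1·w_2 = (-0.1644)·(-3) + (-0.6576)·1 + (-0.3288)·1 + 0.0000·4 + (-0.6576)·0 = -0.4932.
u_2 = w_2 + 0.4932·e_1 = (-3.0811, 0.6757, 0.8378, 4.0000, -0.3243).
‖u_2‖ = 5.1727, so e_2 = (-0.5956, 0.1306, 0.1620, 0.7733, -0.0627).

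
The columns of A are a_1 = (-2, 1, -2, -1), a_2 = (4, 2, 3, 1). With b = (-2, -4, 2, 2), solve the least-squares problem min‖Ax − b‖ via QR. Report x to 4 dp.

a_1 = (-2, 1, -2, -1); ‖a_1‖ = 3.1623, so q_1 = (-0.6325, 0.3162, -0.6325, -0.3162).
q_1·a_2 = (-0.6325)·4 + 0.3162·2 + (-0.6325)·3 + (-0.3162)·1 = -4.1110.
u_2 = a_2 + 4.1110·q_1 = (1.4000, 3.3000, 0.4000, -0.3000).
‖u_2‖ = 3.6194, so q_2 = (0.3868, 0.9118, 0.1105, -0.0829).
Qᵀb = (-1.8974, -4.3654).
Back-substitute: x_2 = -4.3654/3.6194 = -1.2061.
x_1 = (-1.8974 + 4.1110·(-1.2061))/3.1623 = -2.1679.

x = (-2.1679, -1.2061)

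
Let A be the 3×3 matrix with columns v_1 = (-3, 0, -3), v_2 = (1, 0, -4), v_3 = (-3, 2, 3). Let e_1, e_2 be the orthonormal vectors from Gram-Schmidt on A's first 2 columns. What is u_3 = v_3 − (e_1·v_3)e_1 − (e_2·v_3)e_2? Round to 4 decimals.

v_1 = (-3, 0, -3); ‖v_1‖ = 4.2426, so e_1 = (-0.7071, 0.0000, -0.7071).
e_1·v_2 = (-0.7071)·1 + 0.0000·0 + (-0.7071)·(-4) = 2.1213.
u_2 = v_2 − 2.1213·e_1 = (2.5000, 0.0000, -2.5000).
‖u_2‖ = 3.5355, so e_2 = (0.7071, 0.0000, -0.7071).
e_1·v_3 = (-0.7071)·(-3) + 0.0000·2 + (-0.7071)·3 = 0.0000; e_2·v_3 = 0.7071·(-3) + 0.0000·2 + (-0.7071)·3 = -4.2426.
u_3 = v_3 − 0.0000·e_1 + 4.2426·e_2 = (0.0000, 2.0000, 0.0000).

u_3 = (0.0000, 2.0000, 0.0000)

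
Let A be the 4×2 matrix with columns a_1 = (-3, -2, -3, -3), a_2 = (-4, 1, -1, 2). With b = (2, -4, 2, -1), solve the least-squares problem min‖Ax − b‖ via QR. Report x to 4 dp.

e_1 = a_1/‖a_1‖ = (-3, -2, -3, -3)/5.5678 = (-0.5388, -0.3592, -0.5388, -0.5388).
r_{12} = e_1·a_2 = 1.2572.
u_2 = a_2 − 1.2572·e_1 = (-3.3226, 1.4516, -0.3226, 2.6774).
‖u_2‖ = 4.5188, so e_2 = (-0.7353, 0.3212, -0.0714, 0.5925).
Qᵀb = (-0.1796, -3.4908).
Back-substitute: x_2 = -3.4908/4.5188 = -0.7725.
x_1 = (-0.1796 − 1.2572·(-0.7725))/5.5678 = 0.1422.

x = (0.1422, -0.7725)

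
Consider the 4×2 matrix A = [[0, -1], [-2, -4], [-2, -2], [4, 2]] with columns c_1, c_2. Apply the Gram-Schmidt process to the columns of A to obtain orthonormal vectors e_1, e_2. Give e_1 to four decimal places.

e_1 = (0.0000, -0.4082, -0.4082, 0.8165)

c_1 = (0, -2, -2, 4); ‖c_1‖ = 4.8990, so e_1 = (0.0000, -0.4082, -0.4082, 0.8165).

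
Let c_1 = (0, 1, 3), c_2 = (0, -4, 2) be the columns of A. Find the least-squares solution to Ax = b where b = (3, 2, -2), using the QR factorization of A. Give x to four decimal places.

c_1 = (0, 1, 3); ‖c_1‖ = 3.1623, so q_1 = (0.0000, 0.3162, 0.9487).
q_1·c_2 = 0.0000·0 + 0.3162·(-4) + 0.9487·2 = 0.6325.
u_2 = c_2 − 0.6325·q_1 = (0.0000, -4.2000, 1.4000).
‖u_2‖ = 4.4272, so q_2 = (0.0000, -0.9487, 0.3162).
Qᵀb = (-1.2649, -2.5298).
Back-substitute: x_2 = -2.5298/4.4272 = -0.5714.
x_1 = (-1.2649 − 0.6325·(-0.5714))/3.1623 = -0.2857.

x = (-0.2857, -0.5714)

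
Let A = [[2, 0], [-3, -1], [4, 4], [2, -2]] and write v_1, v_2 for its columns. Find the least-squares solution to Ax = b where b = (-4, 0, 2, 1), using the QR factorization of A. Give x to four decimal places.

x = (-0.1026, 0.3590)

v_1 = (2, -3, 4, 2); ‖v_1‖ = 5.7446, so q_1 = (0.3482, -0.5222, 0.6963, 0.3482).
q_1·v_2 = 0.3482·0 + (-0.5222)·(-1) + 0.6963·4 + 0.3482·(-2) = 2.6112.
u_2 = v_2 − 2.6112·q_1 = (-0.9091, 0.3636, 2.1818, -2.9091).
‖u_2‖ = 3.7659, so q_2 = (-0.2414, 0.0966, 0.5794, -0.7725).
Qᵀb = (0.3482, 1.3519).
Back-substitute: x_2 = 1.3519/3.7659 = 0.3590.
x_1 = (0.3482 − 2.6112·0.3590)/5.7446 = -0.1026.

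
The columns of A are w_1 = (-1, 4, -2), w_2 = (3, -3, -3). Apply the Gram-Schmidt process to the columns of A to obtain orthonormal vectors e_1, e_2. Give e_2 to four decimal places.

w_1 = (-1, 4, -2); ‖w_1‖ = 4.5826, so e_1 = (-0.2182, 0.8729, -0.4364).
e_1·w_2 = (-0.2182)·3 + 0.8729·(-3) + (-0.4364)·(-3) = -1.9640.
u_2 = w_2 + 1.9640·e_1 = (2.5714, -1.2857, -3.8571).
‖u_2‖ = 4.8107, so e_2 = (0.5345, -0.2673, -0.8018).

e_2 = (0.5345, -0.2673, -0.8018)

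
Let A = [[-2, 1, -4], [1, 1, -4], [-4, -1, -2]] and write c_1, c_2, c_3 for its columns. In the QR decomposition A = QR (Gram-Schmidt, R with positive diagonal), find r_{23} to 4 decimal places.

q_1 = c_1/‖c_1‖ = (-2, 1, -4)/4.5826 = (-0.4364, 0.2182, -0.8729).
r_{12} = q_1·c_2 = 0.6547.
u_2 = c_2 − 0.6547·q_1 = (1.2857, 0.8571, -0.4286).
‖u_2‖ = 1.6036, so q_2 = (0.8018, 0.5345, -0.2673).
r_{23} = q_2·c_3 = -4.8107.

r_{23} = -4.8107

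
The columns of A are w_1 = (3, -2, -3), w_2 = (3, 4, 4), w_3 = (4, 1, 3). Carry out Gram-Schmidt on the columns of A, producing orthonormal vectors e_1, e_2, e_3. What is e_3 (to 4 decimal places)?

e_3 = (0.1431, -0.7514, 0.6441)

w_1 = (3, -2, -3); ‖w_1‖ = 4.6904, so e_1 = (0.6396, -0.4264, -0.6396).
e_1·w_2 = 0.6396·3 + (-0.4264)·4 + (-0.6396)·4 = -2.3452.
u_2 = w_2 + 2.3452·e_1 = (4.5000, 3.0000, 2.5000).
‖u_2‖ = 5.9582, so e_2 = (0.7553, 0.5035, 0.4196).
e_1·w_3 = 0.6396·4 + (-0.4264)·1 + (-0.6396)·3 = 0.2132; e_2·w_3 = 0.7553·4 + 0.5035·1 + 0.4196·3 = 4.7833.
u_3 = w_3 − 0.2132·e_1 − 4.7833·e_2 = (0.2510, -1.3175, 1.1293).
‖u_3‖ = 1.7534, so e_3 = (0.1431, -0.7514, 0.6441).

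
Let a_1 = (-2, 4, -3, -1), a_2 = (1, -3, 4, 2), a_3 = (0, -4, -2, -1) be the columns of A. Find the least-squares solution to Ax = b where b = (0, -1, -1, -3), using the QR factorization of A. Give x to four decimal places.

a_1 = (-2, 4, -3, -1); ‖a_1‖ = 5.4772, so q_1 = (-0.3651, 0.7303, -0.5477, -0.1826).
q_1·a_2 = (-0.3651)·1 + 0.7303·(-3) + (-0.5477)·4 + (-0.1826)·2 = -5.1121.
u_2 = a_2 + 5.1121·q_1 = (-0.8667, 0.7333, 1.2000, 1.0667).
‖u_2‖ = 1.9664, so q_2 = (-0.4407, 0.3729, 0.6103, 0.5425).
q_1·a_3 = (-0.3651)·0 + 0.7303·(-4) + (-0.5477)·(-2) + (-0.1826)·(-1) = -1.6432; q_2·a_3 = (-0.4407)·0 + 0.3729·(-4) + 0.6103·(-2) + 0.5425·(-1) = -3.2547.
u_3 = a_3 + 1.6432·q_1 + 3.2547·q_2 = (-2.0345, -1.5862, -0.9138, 0.4655).
‖u_3‖ = 2.7761, so q_3 = (-0.7328, -0.5714, -0.3292, 0.1677).
Qᵀb = (0.3651, -2.6105, 0.3975).
Back-substitute: x_3 = 0.3975/2.7761 = 0.1432.
x_2 = (-2.6105 + 3.2547·0.1432)/1.9664 = -1.0906.
x_1 = (0.3651 + 5.1121·(-1.0906) + 1.6432·0.1432)/5.4772 = -0.9083.

x = (-0.9083, -1.0906, 0.1432)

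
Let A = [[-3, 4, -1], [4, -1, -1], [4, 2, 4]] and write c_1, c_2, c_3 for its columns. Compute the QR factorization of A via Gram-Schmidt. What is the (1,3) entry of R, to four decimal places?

c_1 = (-3, 4, 4); ‖c_1‖ = 6.4031, so q_1 = (-0.4685, 0.6247, 0.6247).
r_{13} = q_1·c_3 = 2.3426.

r_{13} = 2.3426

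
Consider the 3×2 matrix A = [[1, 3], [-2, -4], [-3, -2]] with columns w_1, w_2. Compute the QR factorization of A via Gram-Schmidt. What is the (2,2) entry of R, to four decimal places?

r_{22} = 2.8909

e_1 = w_1/‖w_1‖ = (1, -2, -3)/3.7417 = (0.2673, -0.5345, -0.8018).
r_{12} = e_1·w_2 = 4.5434.
u_2 = w_2 − 4.5434·e_1 = (1.7857, -1.5714, 1.6429).
r_{22} = ‖u_2‖ = 2.8909.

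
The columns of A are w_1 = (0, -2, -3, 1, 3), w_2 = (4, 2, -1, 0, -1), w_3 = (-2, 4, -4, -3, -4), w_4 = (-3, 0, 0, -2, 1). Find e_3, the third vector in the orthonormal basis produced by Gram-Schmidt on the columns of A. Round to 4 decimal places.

w_1 = (0, -2, -3, 1, 3); ‖w_1‖ = 4.7958, so e_1 = (0.0000, -0.4170, -0.6255, 0.2085, 0.6255).
e_1·w_2 = 0.0000·4 + (-0.4170)·2 + (-0.6255)·(-1) + 0.2085·0 + 0.6255·(-1) = -0.8341.
u_2 = w_2 + 0.8341·e_1 = (4.0000, 1.6522, -1.5217, 0.1739, -0.4783).
‖u_2‖ = 4.6157, so e_2 = (0.8666, 0.3579, -0.3297, 0.0377, -0.1036).
e_1·w_3 = 0.0000·(-2) + (-0.4170)·4 + (-0.6255)·(-4) + 0.2085·(-3) + 0.6255·(-4) = -2.2937; e_2·w_3 = 0.8666·(-2) + 0.3579·4 + (-0.3297)·(-4) + 0.0377·(-3) + (-0.1036)·(-4) = 1.3188.
u_3 = w_3 + 2.2937·e_1 − 1.3188·e_2 = (-3.1429, 2.5714, -5.0000, -2.5714, -2.4286).
‖u_3‖ = 7.3485, so e_3 = (-0.4277, 0.3499, -0.6804, -0.3499, -0.3305).

e_3 = (-0.4277, 0.3499, -0.6804, -0.3499, -0.3305)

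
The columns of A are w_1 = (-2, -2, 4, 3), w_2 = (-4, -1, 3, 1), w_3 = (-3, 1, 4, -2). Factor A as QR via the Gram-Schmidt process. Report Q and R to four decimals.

w_1 = (-2, -2, 4, 3); ‖w_1‖ = 5.7446, so q_1 = (-0.3482, -0.3482, 0.6963, 0.5222).
q_1·w_2 = (-0.3482)·(-4) + (-0.3482)·(-1) + 0.6963·3 + 0.5222·1 = 4.3519.
u_2 = w_2 − 4.3519·q_1 = (-2.4848, 0.5152, -0.0303, -1.2727).
‖u_2‖ = 2.8391, so q_2 = (-0.8752, 0.1814, -0.0107, -0.4483).
q_1·w_3 = (-0.3482)·(-3) + (-0.3482)·1 + 0.6963·4 + 0.5222·(-2) = 2.4371; q_2·w_3 = (-0.8752)·(-3) + 0.1814·1 + (-0.0107)·4 + (-0.4483)·(-2) = 3.6610.
u_3 = w_3 − 2.4371·q_1 − 3.6610·q_2 = (1.0526, 1.1842, 2.3421, -1.6316).
‖u_3‖ = 3.2646, so q_3 = (0.3224, 0.3627, 0.7174, -0.4998).

Q = [[-0.3482, -0.8752, 0.3224], [-0.3482, 0.1814, 0.3627], [0.6963, -0.0107, 0.7174], [0.5222, -0.4483, -0.4998]], R = [[5.7446, 4.3519, 2.4371], [0.0000, 2.8391, 3.6610], [0.0000, 0.0000, 3.2646]]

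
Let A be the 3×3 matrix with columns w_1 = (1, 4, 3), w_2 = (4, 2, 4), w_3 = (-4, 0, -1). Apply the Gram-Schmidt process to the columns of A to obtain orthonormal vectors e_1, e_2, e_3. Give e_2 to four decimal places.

e_1 = w_1/‖w_1‖ = (1, 4, 3)/5.0990 = (0.1961, 0.7845, 0.5883).
r_{12} = e_1·w_2 = 4.7068.
u_2 = w_2 − 4.7068·e_1 = (3.0769, -1.6923, 1.2308).
‖u_2‖ = 3.7210, so e_2 = (0.8269, -0.4548, 0.3308).

e_2 = (0.8269, -0.4548, 0.3308)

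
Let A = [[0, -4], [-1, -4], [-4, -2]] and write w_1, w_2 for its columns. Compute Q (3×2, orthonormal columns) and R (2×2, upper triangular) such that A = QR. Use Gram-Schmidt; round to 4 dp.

Q = [[0.0000, -0.7624], [-0.2425, -0.6278], [-0.9701, 0.1570]], R = [[4.1231, 2.9104], [0.0000, 5.2468]]

e_1 = w_1/‖w_1‖ = (0, -1, -4)/4.1231 = (0.0000, -0.2425, -0.9701).
r_{12} = e_1·w_2 = 2.9104.
u_2 = w_2 − 2.9104·e_1 = (-4.0000, -3.2941, 0.8235).
‖u_2‖ = 5.2468, so e_2 = (-0.7624, -0.6278, 0.1570).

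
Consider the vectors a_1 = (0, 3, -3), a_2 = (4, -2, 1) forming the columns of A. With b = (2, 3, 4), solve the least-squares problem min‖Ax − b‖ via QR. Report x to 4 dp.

q_1 = a_1/‖a_1‖ = (0, 3, -3)/4.2426 = (0.0000, 0.7071, -0.7071).
r_{12} = q_1·a_2 = -2.1213.
u_2 = a_2 + 2.1213·q_1 = (4.0000, -0.5000, -0.5000).
‖u_2‖ = 4.0620, so q_2 = (0.9847, -0.1231, -0.1231).
Qᵀb = (-0.7071, 1.1078).
Back-substitute: x_2 = 1.1078/4.0620 = 0.2727.
x_1 = (-0.7071 + 2.1213·0.2727)/4.2426 = -0.0303.

x = (-0.0303, 0.2727)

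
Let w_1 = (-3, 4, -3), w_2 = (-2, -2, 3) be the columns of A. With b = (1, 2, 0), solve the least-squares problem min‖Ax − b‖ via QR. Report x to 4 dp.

x = (0.0416, -0.3260)

q_1 = w_1/‖w_1‖ = (-3, 4, -3)/5.8310 = (-0.5145, 0.6860, -0.5145).
r_{12} = q_1·w_2 = -1.8865.
u_2 = w_2 + 1.8865·q_1 = (-2.9706, -0.7059, 2.0294).
‖u_2‖ = 3.6662, so q_2 = (-0.8103, -0.1925, 0.5535).
Qᵀb = (0.8575, -1.1953).
Back-substitute: x_2 = -1.1953/3.6662 = -0.3260.
x_1 = (0.8575 + 1.8865·(-0.3260))/5.8310 = 0.0416.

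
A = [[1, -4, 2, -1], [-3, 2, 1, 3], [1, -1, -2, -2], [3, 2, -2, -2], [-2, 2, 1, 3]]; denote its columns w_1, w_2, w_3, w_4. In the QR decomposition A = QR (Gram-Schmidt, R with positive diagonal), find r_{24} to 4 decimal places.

e_1 = w_1/‖w_1‖ = (1, -3, 1, 3, -2)/4.8990 = (0.2041, -0.6124, 0.2041, 0.6124, -0.4082).
r_{12} = e_1·w_2 = -1.8371.
u_2 = w_2 + 1.8371·e_1 = (-3.6250, 0.8750, -0.6250, 3.1250, 1.2500).
‖u_2‖ = 5.0621, so e_2 = (-0.7161, 0.1729, -0.1235, 0.6173, 0.2469).
r_{24} = e_2·w_4 = 0.9877.

r_{24} = 0.9877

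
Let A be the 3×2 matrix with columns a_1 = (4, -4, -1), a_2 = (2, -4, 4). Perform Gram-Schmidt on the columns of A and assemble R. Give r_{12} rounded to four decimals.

e_1 = a_1/‖a_1‖ = (4, -4, -1)/5.7446 = (0.6963, -0.6963, -0.1741).
r_{12} = e_1·a_2 = 3.4816.

r_{12} = 3.4816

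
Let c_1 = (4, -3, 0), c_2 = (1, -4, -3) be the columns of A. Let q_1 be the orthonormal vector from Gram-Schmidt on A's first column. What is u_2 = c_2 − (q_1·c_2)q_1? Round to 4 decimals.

u_2 = (-1.5600, -2.0800, -3.0000)

q_1 = c_1/‖c_1‖ = (4, -3, 0)/5.0000 = (0.8000, -0.6000, 0.0000).
r_{12} = q_1·c_2 = 3.2000.
u_2 = c_2 − 3.2000·q_1 = (-1.5600, -2.0800, -3.0000).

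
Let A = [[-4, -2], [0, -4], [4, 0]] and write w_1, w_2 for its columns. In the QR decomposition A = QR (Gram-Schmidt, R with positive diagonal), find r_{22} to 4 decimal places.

r_{22} = 4.2426

w_1 = (-4, 0, 4); ‖w_1‖ = 5.6569, so q_1 = (-0.7071, 0.0000, 0.7071).
q_1·w_2 = (-0.7071)·(-2) + 0.0000·(-4) + 0.7071·0 = 1.4142.
u_2 = w_2 − 1.4142·q_1 = (-1.0000, -4.0000, -1.0000).
r_{22} = ‖u_2‖ = 4.2426.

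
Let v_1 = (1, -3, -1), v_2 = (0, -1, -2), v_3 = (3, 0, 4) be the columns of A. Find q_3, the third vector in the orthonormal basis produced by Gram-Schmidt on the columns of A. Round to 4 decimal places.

v_1 = (1, -3, -1); ‖v_1‖ = 3.3166, so q_1 = (0.3015, -0.9045, -0.3015).
q_1·v_2 = 0.3015·0 + (-0.9045)·(-1) + (-0.3015)·(-2) = 1.5076.
u_2 = v_2 − 1.5076·q_1 = (-0.4545, 0.3636, -1.5455).
‖u_2‖ = 1.6514, so q_2 = (-0.2752, 0.2202, -0.9358).
q_1·v_3 = 0.3015·3 + (-0.9045)·0 + (-0.3015)·4 = -0.3015; q_2·v_3 = (-0.2752)·3 + 0.2202·0 + (-0.9358)·4 = -4.5690.
u_3 = v_3 + 0.3015·q_1 + 4.5690·q_2 = (1.8333, 0.7333, -0.3667).
‖u_3‖ = 2.0083, so q_3 = (0.9129, 0.3651, -0.1826).

q_3 = (0.9129, 0.3651, -0.1826)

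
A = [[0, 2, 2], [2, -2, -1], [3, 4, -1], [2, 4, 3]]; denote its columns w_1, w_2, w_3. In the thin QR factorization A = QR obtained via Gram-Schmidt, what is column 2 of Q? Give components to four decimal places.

e_2 = (0.4005, -0.7774, 0.2356, 0.4240)

w_1 = (0, 2, 3, 2); ‖w_1‖ = 4.1231, so e_1 = (0.0000, 0.4851, 0.7276, 0.4851).
e_1·w_2 = 0.0000·2 + 0.4851·(-2) + 0.7276·4 + 0.4851·4 = 3.8806.
u_2 = w_2 − 3.8806·e_1 = (2.0000, -3.8824, 1.1765, 2.1176).
‖u_2‖ = 4.9941, so e_2 = (0.4005, -0.7774, 0.2356, 0.4240).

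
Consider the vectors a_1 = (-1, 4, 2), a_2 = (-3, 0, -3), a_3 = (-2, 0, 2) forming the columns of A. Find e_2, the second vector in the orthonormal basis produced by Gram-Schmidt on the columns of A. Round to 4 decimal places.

e_1 = a_1/‖a_1‖ = (-1, 4, 2)/4.5826 = (-0.2182, 0.8729, 0.4364).
r_{12} = e_1·a_2 = -0.6547.
u_2 = a_2 + 0.6547·e_1 = (-3.1429, 0.5714, -2.7143).
‖u_2‖ = 4.1918, so e_2 = (-0.7498, 0.1363, -0.6475).

e_2 = (-0.7498, 0.1363, -0.6475)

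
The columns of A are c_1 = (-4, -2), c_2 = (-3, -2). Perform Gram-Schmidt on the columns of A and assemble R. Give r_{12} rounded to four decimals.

r_{12} = 3.5777

q_1 = c_1/‖c_1‖ = (-4, -2)/4.4721 = (-0.8944, -0.4472).
r_{12} = q_1·c_2 = 3.5777.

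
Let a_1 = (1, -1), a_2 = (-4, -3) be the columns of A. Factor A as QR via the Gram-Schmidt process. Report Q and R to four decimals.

a_1 = (1, -1); ‖a_1‖ = 1.4142, so e_1 = (0.7071, -0.7071).
e_1·a_2 = 0.7071·(-4) + (-0.7071)·(-3) = -0.7071.
u_2 = a_2 + 0.7071·e_1 = (-3.5000, -3.5000).
‖u_2‖ = 4.9497, so e_2 = (-0.7071, -0.7071).

Q = [[0.7071, -0.7071], [-0.7071, -0.7071]], R = [[1.4142, -0.7071], [0.0000, 4.9497]]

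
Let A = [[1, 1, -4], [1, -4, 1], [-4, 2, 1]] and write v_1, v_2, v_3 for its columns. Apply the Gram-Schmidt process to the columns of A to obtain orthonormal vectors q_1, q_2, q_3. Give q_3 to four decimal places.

v_1 = (1, 1, -4); ‖v_1‖ = 4.2426, so q_1 = (0.2357, 0.2357, -0.9428).
q_1·v_2 = 0.2357·1 + 0.2357·(-4) + (-0.9428)·2 = -2.5927.
u_2 = v_2 + 2.5927·q_1 = (1.6111, -3.3889, -0.4444).
‖u_2‖ = 3.7786, so q_2 = (0.4264, -0.8969, -0.1176).
q_1·v_3 = 0.2357·(-4) + 0.2357·1 + (-0.9428)·1 = -1.6499; q_2·v_3 = 0.4264·(-4) + (-0.8969)·1 + (-0.1176)·1 = -2.7200.
u_3 = v_3 + 1.6499·q_1 + 2.7200·q_2 = (-2.4514, -1.0506, -0.8755).
‖u_3‖ = 2.8070, so q_3 = (-0.8733, -0.3743, -0.3119).

q_3 = (-0.8733, -0.3743, -0.3119)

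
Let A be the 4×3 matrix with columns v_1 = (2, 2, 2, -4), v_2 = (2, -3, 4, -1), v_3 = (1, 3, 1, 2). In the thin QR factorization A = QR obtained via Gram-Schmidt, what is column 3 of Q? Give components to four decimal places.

v_1 = (2, 2, 2, -4); ‖v_1‖ = 5.2915, so q_1 = (0.3780, 0.3780, 0.3780, -0.7559).
q_1·v_2 = 0.3780·2 + 0.3780·(-3) + 0.3780·4 + (-0.7559)·(-1) = 1.8898.
u_2 = v_2 − 1.8898·q_1 = (1.2857, -3.7143, 3.2857, 0.4286).
‖u_2‖ = 5.1409, so q_2 = (0.2501, -0.7225, 0.6391, 0.0834).
q_1·v_3 = 0.3780·1 + 0.3780·3 + 0.3780·1 + (-0.7559)·2 = 0.3780; q_2·v_3 = 0.2501·1 + (-0.7225)·3 + 0.6391·1 + 0.0834·2 = -1.1115.
u_3 = v_3 − 0.3780·q_1 + 1.1115·q_2 = (1.1351, 2.0541, 1.5676, 2.3784).
‖u_3‖ = 3.6907, so q_3 = (0.3076, 0.5565, 0.4247, 0.6444).

q_3 = (0.3076, 0.5565, 0.4247, 0.6444)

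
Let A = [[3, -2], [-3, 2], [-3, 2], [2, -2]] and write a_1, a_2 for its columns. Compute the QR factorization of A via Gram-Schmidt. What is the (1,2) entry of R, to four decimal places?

r_{12} = -3.9513

a_1 = (3, -3, -3, 2); ‖a_1‖ = 5.5678, so e_1 = (0.5388, -0.5388, -0.5388, 0.3592).
r_{12} = e_1·a_2 = -3.9513.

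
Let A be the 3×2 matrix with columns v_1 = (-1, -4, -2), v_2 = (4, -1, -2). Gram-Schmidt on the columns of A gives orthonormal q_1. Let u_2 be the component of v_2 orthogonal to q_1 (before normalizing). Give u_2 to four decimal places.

u_2 = (4.1905, -0.2381, -1.6190)

v_1 = (-1, -4, -2); ‖v_1‖ = 4.5826, so q_1 = (-0.2182, -0.8729, -0.4364).
q_1·v_2 = (-0.2182)·4 + (-0.8729)·(-1) + (-0.4364)·(-2) = 0.8729.
u_2 = v_2 − 0.8729·q_1 = (4.1905, -0.2381, -1.6190).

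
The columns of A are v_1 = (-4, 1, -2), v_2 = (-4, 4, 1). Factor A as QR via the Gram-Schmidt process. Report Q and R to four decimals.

Q = [[-0.8729, -0.1363], [0.2182, 0.7498], [-0.4364, 0.6475]], R = [[4.5826, 3.9279], [0.0000, 4.1918]]

e_1 = v_1/‖v_1‖ = (-4, 1, -2)/4.5826 = (-0.8729, 0.2182, -0.4364).
r_{12} = e_1·v_2 = 3.9279.
u_2 = v_2 − 3.9279·e_1 = (-0.5714, 3.1429, 2.7143).
‖u_2‖ = 4.1918, so e_2 = (-0.1363, 0.7498, 0.6475).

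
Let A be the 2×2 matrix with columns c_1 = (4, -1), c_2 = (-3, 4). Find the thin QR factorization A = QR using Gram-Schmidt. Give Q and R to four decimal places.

e_1 = c_1/‖c_1‖ = (4, -1)/4.1231 = (0.9701, -0.2425).
r_{12} = e_1·c_2 = -3.8806.
u_2 = c_2 + 3.8806·e_1 = (0.7647, 3.0588).
‖u_2‖ = 3.1530, so e_2 = (0.2425, 0.9701).

Q = [[0.9701, 0.2425], [-0.2425, 0.9701]], R = [[4.1231, -3.8806], [0.0000, 3.1530]]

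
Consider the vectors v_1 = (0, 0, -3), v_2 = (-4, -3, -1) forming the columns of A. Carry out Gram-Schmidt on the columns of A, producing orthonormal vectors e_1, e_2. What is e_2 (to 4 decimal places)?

e_1 = v_1/‖v_1‖ = (0, 0, -3)/3.0000 = (0.0000, 0.0000, -1.0000).
r_{12} = e_1·v_2 = 1.0000.
u_2 = v_2 − 1.0000·e_1 = (-4.0000, -3.0000, 0.0000).
‖u_2‖ = 5.0000, so e_2 = (-0.8000, -0.6000, 0.0000).

e_2 = (-0.8000, -0.6000, 0.0000)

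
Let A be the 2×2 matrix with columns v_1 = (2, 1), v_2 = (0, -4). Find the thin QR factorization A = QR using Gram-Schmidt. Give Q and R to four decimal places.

q_1 = v_1/‖v_1‖ = (2, 1)/2.2361 = (0.8944, 0.4472).
r_{12} = q_1·v_2 = -1.7889.
u_2 = v_2 + 1.7889·q_1 = (1.6000, -3.2000).
‖u_2‖ = 3.5777, so q_2 = (0.4472, -0.8944).

Q = [[0.8944, 0.4472], [0.4472, -0.8944]], R = [[2.2361, -1.7889], [0.0000, 3.5777]]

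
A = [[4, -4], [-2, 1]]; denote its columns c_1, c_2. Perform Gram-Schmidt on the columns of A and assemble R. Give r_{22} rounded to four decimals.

r_{22} = 0.8944

e_1 = c_1/‖c_1‖ = (4, -2)/4.4721 = (0.8944, -0.4472).
r_{12} = e_1·c_2 = -4.0249.
u_2 = c_2 + 4.0249·e_1 = (-0.4000, -0.8000).
r_{22} = ‖u_2‖ = 0.8944.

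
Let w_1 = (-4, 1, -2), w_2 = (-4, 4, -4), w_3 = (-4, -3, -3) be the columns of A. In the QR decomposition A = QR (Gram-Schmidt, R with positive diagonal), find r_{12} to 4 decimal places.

r_{12} = 6.1101

w_1 = (-4, 1, -2); ‖w_1‖ = 4.5826, so e_1 = (-0.8729, 0.2182, -0.4364).
r_{12} = e_1·w_2 = 6.1101.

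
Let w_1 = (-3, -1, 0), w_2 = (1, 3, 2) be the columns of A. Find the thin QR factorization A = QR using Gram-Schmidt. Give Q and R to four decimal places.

Q = [[-0.9487, -0.2481], [-0.3162, 0.7442], [0.0000, 0.6202]], R = [[3.1623, -1.8974], [0.0000, 3.2249]]

q_1 = w_1/‖w_1‖ = (-3, -1, 0)/3.1623 = (-0.9487, -0.3162, 0.0000).
r_{12} = q_1·w_2 = -1.8974.
u_2 = w_2 + 1.8974·q_1 = (-0.8000, 2.4000, 2.0000).
‖u_2‖ = 3.2249, so q_2 = (-0.2481, 0.7442, 0.6202).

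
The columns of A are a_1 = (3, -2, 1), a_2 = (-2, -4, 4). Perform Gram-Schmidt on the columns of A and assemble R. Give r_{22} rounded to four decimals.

r_{22} = 5.7817

a_1 = (3, -2, 1); ‖a_1‖ = 3.7417, so e_1 = (0.8018, -0.5345, 0.2673).
e_1·a_2 = 0.8018·(-2) + (-0.5345)·(-4) + 0.2673·4 = 1.6036.
u_2 = a_2 − 1.6036·e_1 = (-3.2857, -3.1429, 3.5714).
r_{22} = ‖u_2‖ = 5.7817.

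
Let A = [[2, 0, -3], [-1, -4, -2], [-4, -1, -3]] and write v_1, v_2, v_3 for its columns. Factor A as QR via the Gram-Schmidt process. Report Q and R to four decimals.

Q = [[0.4364, -0.2040, -0.8763], [-0.2182, -0.9689, 0.1168], [-0.8729, 0.1402, -0.4674]], R = [[4.5826, 1.7457, 1.7457], [0.0000, 3.7353, 2.1290], [0.0000, 0.0000, 3.7973]]

v_1 = (2, -1, -4); ‖v_1‖ = 4.5826, so e_1 = (0.4364, -0.2182, -0.8729).
e_1·v_2 = 0.4364·0 + (-0.2182)·(-4) + (-0.8729)·(-1) = 1.7457.
u_2 = v_2 − 1.7457·e_1 = (-0.7619, -3.6190, 0.5238).
‖u_2‖ = 3.7353, so e_2 = (-0.2040, -0.9689, 0.1402).
e_1·v_3 = 0.4364·(-3) + (-0.2182)·(-2) + (-0.8729)·(-3) = 1.7457; e_2·v_3 = (-0.2040)·(-3) + (-0.9689)·(-2) + 0.1402·(-3) = 2.1290.
u_3 = v_3 − 1.7457·e_1 − 2.1290·e_2 = (-3.3276, 0.4437, -1.7747).
‖u_3‖ = 3.7973, so e_3 = (-0.8763, 0.1168, -0.4674).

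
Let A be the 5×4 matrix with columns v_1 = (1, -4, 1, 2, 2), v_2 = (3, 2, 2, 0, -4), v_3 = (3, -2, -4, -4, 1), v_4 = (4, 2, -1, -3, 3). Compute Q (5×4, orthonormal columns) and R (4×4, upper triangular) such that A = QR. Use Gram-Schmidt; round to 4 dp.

Q = [[0.1961, 0.6429, 0.5634, 0.4126], [-0.7845, 0.0578, -0.2662, 0.5005], [0.1961, 0.4551, -0.5215, 0.2867], [0.3922, 0.1589, -0.5821, -0.0517], [0.3922, -0.5924, 0.0287, 0.7031]], R = [[5.0990, -2.1573, 0.1961, -0.9806], [0.0000, 5.3241, -1.2353, -0.0217], [0.0000, 0.0000, 6.6660, 4.0752], [0.0000, 0.0000, 0.0000, 4.6293]]

e_1 = v_1/‖v_1‖ = (1, -4, 1, 2, 2)/5.0990 = (0.1961, -0.7845, 0.1961, 0.3922, 0.3922).
r_{12} = e_1·v_2 = -2.1573.
u_2 = v_2 + 2.1573·e_1 = (3.4231, 0.3077, 2.4231, 0.8462, -3.1538).
‖u_2‖ = 5.3241, so e_2 = (0.6429, 0.0578, 0.4551, 0.1589, -0.5924).
r_{13} = e_1·v_3 = 0.1961; r_{23} = e_2·v_3 = -1.2353.
u_3 = v_3 − 0.1961·e_1 + 1.2353·e_2 = (3.7558, -1.7748, -3.4763, -3.8806, 0.1913).
‖u_3‖ = 6.6660, so e_3 = (0.5634, -0.2662, -0.5215, -0.5821, 0.0287).
r_{14} = e_1·v_4 = -0.9806; r_{24} = e_2·v_4 = -0.0217; r_{34} = e_3·v_4 = 4.0752.
u_4 = v_4 + 0.9806·e_1 + 0.0217·e_2 − 4.0752·e_3 = (1.9102, 2.3170, 1.3274, -0.2395, 3.2548).
‖u_4‖ = 4.6293, so e_4 = (0.4126, 0.5005, 0.2867, -0.0517, 0.7031).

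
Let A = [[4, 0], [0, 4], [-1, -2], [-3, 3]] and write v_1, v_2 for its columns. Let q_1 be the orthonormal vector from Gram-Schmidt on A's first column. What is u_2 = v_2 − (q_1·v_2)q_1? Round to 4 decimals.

u_2 = (1.0769, 4.0000, -2.2692, 2.1923)

q_1 = v_1/‖v_1‖ = (4, 0, -1, -3)/5.0990 = (0.7845, 0.0000, -0.1961, -0.5883).
r_{12} = q_1·v_2 = -1.3728.
u_2 = v_2 + 1.3728·q_1 = (1.0769, 4.0000, -2.2692, 2.1923).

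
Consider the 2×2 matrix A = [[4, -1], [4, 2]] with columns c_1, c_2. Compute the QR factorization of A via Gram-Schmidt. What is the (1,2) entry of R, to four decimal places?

c_1 = (4, 4); ‖c_1‖ = 5.6569, so e_1 = (0.7071, 0.7071).
r_{12} = e_1·c_2 = 0.7071.

r_{12} = 0.7071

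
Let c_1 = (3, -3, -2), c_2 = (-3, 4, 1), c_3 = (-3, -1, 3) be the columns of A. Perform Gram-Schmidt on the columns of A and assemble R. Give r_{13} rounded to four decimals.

r_{13} = -2.5584

c_1 = (3, -3, -2); ‖c_1‖ = 4.6904, so q_1 = (0.6396, -0.6396, -0.4264).
r_{13} = q_1·c_3 = -2.5584.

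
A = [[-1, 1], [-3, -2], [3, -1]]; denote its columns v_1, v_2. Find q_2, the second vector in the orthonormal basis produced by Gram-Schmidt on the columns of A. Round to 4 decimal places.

q_2 = (0.4594, -0.7000, -0.5468)

q_1 = v_1/‖v_1‖ = (-1, -3, 3)/4.3589 = (-0.2294, -0.6882, 0.6882).
r_{12} = q_1·v_2 = 0.4588.
u_2 = v_2 − 0.4588·q_1 = (1.1053, -1.6842, -1.3158).
‖u_2‖ = 2.4061, so q_2 = (0.4594, -0.7000, -0.5468).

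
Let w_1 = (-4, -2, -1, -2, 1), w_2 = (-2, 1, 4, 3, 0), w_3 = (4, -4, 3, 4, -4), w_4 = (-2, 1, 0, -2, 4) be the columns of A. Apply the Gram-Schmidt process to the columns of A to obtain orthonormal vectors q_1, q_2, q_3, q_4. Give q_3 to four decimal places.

w_1 = (-4, -2, -1, -2, 1); ‖w_1‖ = 5.0990, so q_1 = (-0.7845, -0.3922, -0.1961, -0.3922, 0.1961).
q_1·w_2 = (-0.7845)·(-2) + (-0.3922)·1 + (-0.1961)·4 + (-0.3922)·3 + 0.1961·0 = -0.7845.
u_2 = w_2 + 0.7845·q_1 = (-2.6154, 0.6923, 3.8462, 2.6923, 0.1538).
‖u_2‖ = 5.4208, so q_2 = (-0.4825, 0.1277, 0.7095, 0.4967, 0.0284).
q_1·w_3 = (-0.7845)·4 + (-0.3922)·(-4) + (-0.1961)·3 + (-0.3922)·4 + 0.1961·(-4) = -4.5107; q_2·w_3 = (-0.4825)·4 + 0.1277·(-4) + 0.7095·3 + 0.4967·4 + 0.0284·(-4) = 1.5610.
u_3 = w_3 + 4.5107·q_1 − 1.5610·q_2 = (1.2147, -5.9686, 1.0079, 1.4555, -3.1597).
‖u_3‖ = 7.0864, so q_3 = (0.1714, -0.8423, 0.1422, 0.2054, -0.4459).

q_3 = (0.1714, -0.8423, 0.1422, 0.2054, -0.4459)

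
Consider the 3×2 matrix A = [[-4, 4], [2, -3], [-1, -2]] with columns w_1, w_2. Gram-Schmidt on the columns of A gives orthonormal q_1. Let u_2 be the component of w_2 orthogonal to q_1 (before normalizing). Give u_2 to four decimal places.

u_2 = (0.1905, -1.0952, -2.9524)

w_1 = (-4, 2, -1); ‖w_1‖ = 4.5826, so q_1 = (-0.8729, 0.4364, -0.2182).
q_1·w_2 = (-0.8729)·4 + 0.4364·(-3) + (-0.2182)·(-2) = -4.3644.
u_2 = w_2 + 4.3644·q_1 = (0.1905, -1.0952, -2.9524).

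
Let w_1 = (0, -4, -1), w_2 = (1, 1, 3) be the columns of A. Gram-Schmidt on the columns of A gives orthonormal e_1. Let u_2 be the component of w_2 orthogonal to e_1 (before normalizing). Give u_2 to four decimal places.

u_2 = (1.0000, -0.6471, 2.5882)

w_1 = (0, -4, -1); ‖w_1‖ = 4.1231, so e_1 = (0.0000, -0.9701, -0.2425).
e_1·w_2 = 0.0000·1 + (-0.9701)·1 + (-0.2425)·3 = -1.6977.
u_2 = w_2 + 1.6977·e_1 = (1.0000, -0.6471, 2.5882).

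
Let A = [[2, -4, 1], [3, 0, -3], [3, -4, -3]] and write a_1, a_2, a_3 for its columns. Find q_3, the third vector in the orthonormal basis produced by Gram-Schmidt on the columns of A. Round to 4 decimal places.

q_3 = (0.6882, 0.2294, -0.6882)

a_1 = (2, 3, 3); ‖a_1‖ = 4.6904, so q_1 = (0.4264, 0.6396, 0.6396).
q_1·a_2 = 0.4264·(-4) + 0.6396·0 + 0.6396·(-4) = -4.2640.
u_2 = a_2 + 4.2640·q_1 = (-2.1818, 2.7273, -1.2727).
‖u_2‖ = 3.7173, so q_2 = (-0.5869, 0.7337, -0.3424).
q_1·a_3 = 0.4264·1 + 0.6396·(-3) + 0.6396·(-3) = -3.4112; q_2·a_3 = (-0.5869)·1 + 0.7337·(-3) + (-0.3424)·(-3) = -1.7608.
u_3 = a_3 + 3.4112·q_1 + 1.7608·q_2 = (1.4211, 0.4737, -1.4211).
‖u_3‖ = 2.0647, so q_3 = (0.6882, 0.2294, -0.6882).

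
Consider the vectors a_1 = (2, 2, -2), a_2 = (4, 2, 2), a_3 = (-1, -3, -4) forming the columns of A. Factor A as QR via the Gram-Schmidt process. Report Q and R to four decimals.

e_1 = a_1/‖a_1‖ = (2, 2, -2)/3.4641 = (0.5774, 0.5774, -0.5774).
r_{12} = e_1·a_2 = 2.3094.
u_2 = a_2 − 2.3094·e_1 = (2.6667, 0.6667, 3.3333).
‖u_2‖ = 4.3205, so e_2 = (0.6172, 0.1543, 0.7715).
r_{13} = e_1·a_3 = 0.0000; r_{23} = e_2·a_3 = -4.1662.
u_3 = a_3 + 0.0000·e_1 + 4.1662·e_2 = (1.5714, -2.3571, -0.7857).
‖u_3‖ = 2.9399, so e_3 = (0.5345, -0.8018, -0.2673).

Q = [[0.5774, 0.6172, 0.5345], [0.5774, 0.1543, -0.8018], [-0.5774, 0.7715, -0.2673]], R = [[3.4641, 2.3094, 0.0000], [0.0000, 4.3205, -4.1662], [0.0000, 0.0000, 2.9399]]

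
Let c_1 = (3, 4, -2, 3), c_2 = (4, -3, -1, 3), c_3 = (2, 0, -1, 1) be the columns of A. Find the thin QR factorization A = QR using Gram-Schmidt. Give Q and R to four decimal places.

Q = [[0.4867, 0.5552, 0.4320], [0.6489, -0.7371, -0.0095], [-0.3244, -0.0746, -0.4984], [0.4867, 0.3779, -0.7516]], R = [[6.1644, 1.7844, 1.7844], [0.0000, 5.6405, 1.5629], [0.0000, 0.0000, 0.6108]]

c_1 = (3, 4, -2, 3); ‖c_1‖ = 6.1644, so e_1 = (0.4867, 0.6489, -0.3244, 0.4867).
e_1·c_2 = 0.4867·4 + 0.6489·(-3) + (-0.3244)·(-1) + 0.4867·3 = 1.7844.
u_2 = c_2 − 1.7844·e_1 = (3.1316, -4.1579, -0.4211, 2.1316).
‖u_2‖ = 5.6405, so e_2 = (0.5552, -0.7371, -0.0746, 0.3779).
e_1·c_3 = 0.4867·2 + 0.6489·0 + (-0.3244)·(-1) + 0.4867·1 = 1.7844; e_2·c_3 = 0.5552·2 + (-0.7371)·0 + (-0.0746)·(-1) + 0.3779·1 = 1.5629.
u_3 = c_3 − 1.7844·e_1 − 1.5629·e_2 = (0.2639, -0.0058, -0.3044, -0.4591).
‖u_3‖ = 0.6108, so e_3 = (0.4320, -0.0095, -0.4984, -0.7516).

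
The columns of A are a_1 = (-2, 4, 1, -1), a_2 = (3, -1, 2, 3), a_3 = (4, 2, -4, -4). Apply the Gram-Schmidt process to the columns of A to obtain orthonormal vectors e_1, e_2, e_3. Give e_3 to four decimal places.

e_1 = a_1/‖a_1‖ = (-2, 4, 1, -1)/4.6904 = (-0.4264, 0.8528, 0.2132, -0.2132).
r_{12} = e_1·a_2 = -2.3452.
u_2 = a_2 + 2.3452·e_1 = (2.0000, 1.0000, 2.5000, 2.5000).
‖u_2‖ = 4.1833, so e_2 = (0.4781, 0.2390, 0.5976, 0.5976).
r_{13} = e_1·a_3 = 0.0000; r_{23} = e_2·a_3 = -2.3905.
u_3 = a_3 + 0.0000·e_1 + 2.3905·e_2 = (5.1429, 2.5714, -2.5714, -2.5714).
‖u_3‖ = 6.8034, so e_3 = (0.7559, 0.3780, -0.3780, -0.3780).

e_3 = (0.7559, 0.3780, -0.3780, -0.3780)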